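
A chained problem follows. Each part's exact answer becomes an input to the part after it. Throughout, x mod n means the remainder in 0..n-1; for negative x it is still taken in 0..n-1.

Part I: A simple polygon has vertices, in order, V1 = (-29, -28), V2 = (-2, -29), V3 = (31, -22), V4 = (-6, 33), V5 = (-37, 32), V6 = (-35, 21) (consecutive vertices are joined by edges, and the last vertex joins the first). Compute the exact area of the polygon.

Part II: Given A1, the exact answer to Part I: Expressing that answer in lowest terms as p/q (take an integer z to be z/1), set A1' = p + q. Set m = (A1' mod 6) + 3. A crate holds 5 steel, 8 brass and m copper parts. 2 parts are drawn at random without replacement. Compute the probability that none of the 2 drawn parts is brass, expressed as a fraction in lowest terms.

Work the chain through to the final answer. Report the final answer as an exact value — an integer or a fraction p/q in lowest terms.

9/34

Part I: cross terms: (-29*-29 - -2*-28)=785, (-2*-22 - 31*-29)=943, (31*33 - -6*-22)=891, (-6*32 - -37*33)=1029, (-37*21 - -35*32)=343, (-35*-28 - -29*21)=1589; twice the area = |5580| = 5580; area = 2790; answer 2790
Part II: A1 = 2790; threaded value p + q = 2791; m = 4; total draws C(17,2) = 136; favorable C(9,2) = 36; P = 9/34; answer 9/34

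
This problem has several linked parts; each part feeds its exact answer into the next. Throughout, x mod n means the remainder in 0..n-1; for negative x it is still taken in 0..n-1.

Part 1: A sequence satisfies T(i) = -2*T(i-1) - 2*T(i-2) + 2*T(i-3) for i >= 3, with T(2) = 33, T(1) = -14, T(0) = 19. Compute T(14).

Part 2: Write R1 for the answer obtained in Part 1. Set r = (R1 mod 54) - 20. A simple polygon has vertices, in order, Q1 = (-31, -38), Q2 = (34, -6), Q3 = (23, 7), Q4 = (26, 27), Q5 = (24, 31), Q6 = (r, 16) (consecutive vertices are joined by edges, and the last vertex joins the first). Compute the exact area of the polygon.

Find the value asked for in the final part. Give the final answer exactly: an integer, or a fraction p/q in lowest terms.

Part 1: T(3) = -2*(33) - 2*(-14) + 2*(19) = 0; iterating: T(3)=0, T(4)=-94, T(5)=254, T(6)=-320, T(7)=-56, T(8)=1260, T(9)=-3048, T(10)=3464, T(11)=1688, T(12)=-16400, T(13)=36352, T(14)=-36528; answer -36528
Part 2: R1 = -36528; r = 10; cross terms: (-31*-6 - 34*-38)=1478, (34*7 - 23*-6)=376, (23*27 - 26*7)=439, (26*31 - 24*27)=158, (24*16 - 10*31)=74, (10*-38 - -31*16)=116; twice the area = |2641| = 2641; area = 2641/2; answer 2641/2

2641/2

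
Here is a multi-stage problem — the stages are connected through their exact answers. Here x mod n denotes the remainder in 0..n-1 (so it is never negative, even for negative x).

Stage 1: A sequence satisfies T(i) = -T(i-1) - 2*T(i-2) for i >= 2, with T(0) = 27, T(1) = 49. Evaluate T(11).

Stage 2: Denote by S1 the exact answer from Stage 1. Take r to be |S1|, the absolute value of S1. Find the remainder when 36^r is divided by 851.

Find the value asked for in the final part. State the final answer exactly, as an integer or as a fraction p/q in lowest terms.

Stage 1: T(2) = -1*(49) - 2*(27) = -103; iterating: T(2)=-103, T(3)=5, T(4)=201, T(5)=-211, T(6)=-191, T(7)=613, T(8)=-231, T(9)=-995, T(10)=1457, T(11)=533; answer 533
Stage 2: S1 = 533; r = 533; squarings mod 851: 36^1=36, 36^2=445, 36^4=593, 36^8=186, 36^16=556, 36^32=223, 36^64=371, 36^128=630, 36^256=334, 36^512=75; 36^533 = 36^1 * 36^4 * 36^16 * 36^512 = 73 (mod 851); answer 73

73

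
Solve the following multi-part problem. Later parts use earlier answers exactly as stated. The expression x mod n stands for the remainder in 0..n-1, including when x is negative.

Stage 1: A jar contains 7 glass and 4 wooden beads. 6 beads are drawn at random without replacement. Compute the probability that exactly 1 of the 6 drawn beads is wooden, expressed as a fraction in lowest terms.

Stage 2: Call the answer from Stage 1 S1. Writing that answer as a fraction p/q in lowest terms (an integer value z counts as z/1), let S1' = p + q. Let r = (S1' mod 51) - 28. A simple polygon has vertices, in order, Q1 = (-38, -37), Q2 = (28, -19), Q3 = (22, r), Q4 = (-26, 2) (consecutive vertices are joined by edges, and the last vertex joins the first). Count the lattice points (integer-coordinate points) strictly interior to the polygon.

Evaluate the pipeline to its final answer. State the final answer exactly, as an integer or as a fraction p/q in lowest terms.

1219

Stage 1: total draws C(11,6) = 462; favorable C(4,1)*C(7,5) = 84; P = 2/11; answer 2/11
Stage 2: S1 = 2/11; threaded value p + q = 13; r = -15; cross terms: (-38*-19 - 28*-37)=1758, (28*-15 - 22*-19)=-2, (22*2 - -26*-15)=-346, (-26*-37 - -38*2)=1038; twice the area = |2448| = 2448; area = 1224; boundary points = 6 + 2 + 1 + 3 = 12; strictly interior points = area - boundary/2 + 1 = 1219; answer 1219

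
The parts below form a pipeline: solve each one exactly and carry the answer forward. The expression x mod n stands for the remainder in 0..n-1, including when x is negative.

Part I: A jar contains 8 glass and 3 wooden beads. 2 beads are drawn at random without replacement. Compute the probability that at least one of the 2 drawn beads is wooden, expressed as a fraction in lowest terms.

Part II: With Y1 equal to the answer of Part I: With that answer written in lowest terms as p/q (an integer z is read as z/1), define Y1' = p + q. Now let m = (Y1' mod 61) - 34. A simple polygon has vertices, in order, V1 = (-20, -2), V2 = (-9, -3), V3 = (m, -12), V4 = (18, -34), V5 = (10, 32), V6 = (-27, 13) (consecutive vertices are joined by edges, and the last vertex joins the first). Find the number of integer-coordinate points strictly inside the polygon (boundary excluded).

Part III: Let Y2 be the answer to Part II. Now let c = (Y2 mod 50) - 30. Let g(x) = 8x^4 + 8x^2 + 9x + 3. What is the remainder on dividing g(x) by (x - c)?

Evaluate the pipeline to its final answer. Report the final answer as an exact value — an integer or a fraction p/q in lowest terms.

309025

Part I: total draws C(11,2) = 55; complement C(8,2) = 28; favorable 55 - 28 = 27; P = 27/55; answer 27/55
Part II: Y1 = 27/55; threaded value p + q = 82; m = -13; cross terms: (-20*-3 - -9*-2)=42, (-9*-12 - -13*-3)=69, (-13*-34 - 18*-12)=658, (18*32 - 10*-34)=916, (10*13 - -27*32)=994, (-27*-2 - -20*13)=314; twice the area = |2993| = 2993; area = 2993/2; boundary points = 1 + 1 + 1 + 2 + 1 + 1 = 7; strictly interior points = area - boundary/2 + 1 = 1494; answer 1494
Part III: Y2 = 1494; c = 14; remainder = value at the root: 8*(14)^4 + 8*(14)^2 + 9*(14)^1 + 3 = (307328) + (1568) + (126) + (3) = 309025; answer 309025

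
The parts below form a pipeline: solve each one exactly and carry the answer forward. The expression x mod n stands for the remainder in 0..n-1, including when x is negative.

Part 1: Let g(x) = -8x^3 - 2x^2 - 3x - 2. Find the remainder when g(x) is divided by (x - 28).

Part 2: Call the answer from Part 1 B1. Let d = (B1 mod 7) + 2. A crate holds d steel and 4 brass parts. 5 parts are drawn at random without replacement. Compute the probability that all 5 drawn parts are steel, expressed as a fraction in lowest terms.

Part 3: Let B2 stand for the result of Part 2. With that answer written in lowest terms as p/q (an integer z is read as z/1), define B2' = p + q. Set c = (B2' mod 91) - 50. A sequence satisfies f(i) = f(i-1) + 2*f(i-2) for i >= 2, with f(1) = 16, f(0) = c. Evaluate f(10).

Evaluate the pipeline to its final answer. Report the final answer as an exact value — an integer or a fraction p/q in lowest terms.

Part 1: remainder = value at the root: -8*(28)^3 - 2*(28)^2 - 3*(28)^1 - 2 = (-175616) + (-1568) + (-84) + (-2) = -177270; answer -177270
Part 2: B1 = -177270; d = 7; total draws C(11,5) = 462; favorable C(7,5) = 21; P = 1/22; answer 1/22
Part 3: B2 = 1/22; threaded value p + q = 23; c = -27; f(2) = 1*(16) + 2*(-27) = -38; iterating: f(2)=-38, f(3)=-6, f(4)=-82, f(5)=-94, f(6)=-258, f(7)=-446, f(8)=-962, f(9)=-1854, f(10)=-3778; answer -3778

-3778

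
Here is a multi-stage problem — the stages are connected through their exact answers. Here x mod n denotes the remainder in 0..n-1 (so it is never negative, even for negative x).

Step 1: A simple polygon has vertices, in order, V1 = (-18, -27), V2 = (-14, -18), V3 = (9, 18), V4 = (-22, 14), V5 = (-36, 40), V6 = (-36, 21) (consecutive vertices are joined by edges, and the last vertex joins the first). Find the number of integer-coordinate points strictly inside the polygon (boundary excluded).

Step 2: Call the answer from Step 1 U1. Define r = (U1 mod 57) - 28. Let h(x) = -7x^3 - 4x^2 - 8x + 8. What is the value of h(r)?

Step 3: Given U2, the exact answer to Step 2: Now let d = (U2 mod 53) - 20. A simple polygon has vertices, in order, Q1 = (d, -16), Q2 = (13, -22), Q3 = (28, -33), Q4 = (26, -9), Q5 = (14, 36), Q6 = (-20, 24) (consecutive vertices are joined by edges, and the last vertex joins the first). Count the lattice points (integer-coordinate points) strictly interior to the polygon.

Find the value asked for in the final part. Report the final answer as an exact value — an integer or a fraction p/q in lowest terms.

Step 1: cross terms: (-18*-18 - -14*-27)=-54, (-14*18 - 9*-18)=-90, (9*14 - -22*18)=522, (-22*40 - -36*14)=-376, (-36*21 - -36*40)=684, (-36*-27 - -18*21)=1350; twice the area = |2036| = 2036; area = 1018; boundary points = 1 + 1 + 1 + 2 + 19 + 6 = 30; strictly interior points = area - boundary/2 + 1 = 1004; answer 1004
Step 2: U1 = 1004; r = 7; -7*(7)^3 - 4*(7)^2 - 8*(7)^1 + 8 = (-2401) + (-196) + (-56) + (8) = -2645; answer -2645
Step 3: U2 = -2645; d = -15; cross terms: (-15*-22 - 13*-16)=538, (13*-33 - 28*-22)=187, (28*-9 - 26*-33)=606, (26*36 - 14*-9)=1062, (14*24 - -20*36)=1056, (-20*-16 - -15*24)=680; twice the area = |4129| = 4129; area = 4129/2; boundary points = 2 + 1 + 2 + 3 + 2 + 5 = 15; strictly interior points = area - boundary/2 + 1 = 2058; answer 2058

2058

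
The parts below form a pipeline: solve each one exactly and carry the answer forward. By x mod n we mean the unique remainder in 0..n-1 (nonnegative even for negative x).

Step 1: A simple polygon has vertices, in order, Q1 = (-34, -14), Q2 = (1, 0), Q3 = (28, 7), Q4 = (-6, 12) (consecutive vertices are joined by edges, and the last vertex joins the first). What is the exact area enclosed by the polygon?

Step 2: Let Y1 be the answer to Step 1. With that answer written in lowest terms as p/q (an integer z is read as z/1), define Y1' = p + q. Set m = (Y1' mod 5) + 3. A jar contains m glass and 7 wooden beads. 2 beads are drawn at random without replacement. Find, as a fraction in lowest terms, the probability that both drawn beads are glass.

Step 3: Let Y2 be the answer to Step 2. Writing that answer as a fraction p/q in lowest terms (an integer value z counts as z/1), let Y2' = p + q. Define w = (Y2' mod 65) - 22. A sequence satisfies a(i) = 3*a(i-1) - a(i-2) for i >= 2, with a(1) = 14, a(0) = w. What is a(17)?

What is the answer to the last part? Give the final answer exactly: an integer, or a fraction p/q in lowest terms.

60235637

Step 1: cross terms: (-34*0 - 1*-14)=14, (1*7 - 28*0)=7, (28*12 - -6*7)=378, (-6*-14 - -34*12)=492; twice the area = |891| = 891; area = 891/2; answer 891/2
Step 2: Y1 = 891/2; threaded value p + q = 893; m = 6; total draws C(13,2) = 78; favorable C(6,2) = 15; P = 5/26; answer 5/26
Step 3: Y2 = 5/26; threaded value p + q = 31; w = 9; a(2) = 3*(14) - 1*(9) = 33; iterating: a(2)=33, a(3)=85, a(4)=222, a(5)=581, a(6)=1521, a(7)=3982, a(8)=10425, a(9)=27293, a(10)=71454, a(11)=187069, a(12)=489753, a(13)=1282190, a(14)=3356817, a(15)=8788261, a(16)=23007966, a(17)=60235637; answer 60235637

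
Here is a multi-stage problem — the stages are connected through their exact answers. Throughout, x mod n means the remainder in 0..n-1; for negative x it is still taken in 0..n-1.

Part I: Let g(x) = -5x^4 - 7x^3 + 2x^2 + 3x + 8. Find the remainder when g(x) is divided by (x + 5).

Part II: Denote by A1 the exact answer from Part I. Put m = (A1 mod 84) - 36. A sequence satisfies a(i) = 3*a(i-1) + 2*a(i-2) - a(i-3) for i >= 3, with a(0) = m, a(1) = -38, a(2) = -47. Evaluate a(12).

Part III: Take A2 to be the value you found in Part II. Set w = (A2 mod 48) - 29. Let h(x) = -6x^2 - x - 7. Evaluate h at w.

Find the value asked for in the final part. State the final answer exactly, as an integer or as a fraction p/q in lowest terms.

Part I: remainder = value at the root: -5*(-5)^4 - 7*(-5)^3 + 2*(-5)^2 + 3*(-5)^1 + 8 = (-3125) + (875) + (50) + (-15) + (8) = -2207; answer -2207
Part II: A1 = -2207; m = 25; a(3) = 3*(-47) + 2*(-38) - 1*(25) = -242; iterating: a(3)=-242, a(4)=-782, a(5)=-2783, a(6)=-9671, a(7)=-33797, a(8)=-117950, a(9)=-411773, a(10)=-1437422, a(11)=-5017862, a(12)=-17516657; answer -17516657
Part III: A2 = -17516657; w = 2; -6*(2)^2 - 1*(2)^1 - 7 = (-24) + (-2) + (-7) = -33; answer -33

-33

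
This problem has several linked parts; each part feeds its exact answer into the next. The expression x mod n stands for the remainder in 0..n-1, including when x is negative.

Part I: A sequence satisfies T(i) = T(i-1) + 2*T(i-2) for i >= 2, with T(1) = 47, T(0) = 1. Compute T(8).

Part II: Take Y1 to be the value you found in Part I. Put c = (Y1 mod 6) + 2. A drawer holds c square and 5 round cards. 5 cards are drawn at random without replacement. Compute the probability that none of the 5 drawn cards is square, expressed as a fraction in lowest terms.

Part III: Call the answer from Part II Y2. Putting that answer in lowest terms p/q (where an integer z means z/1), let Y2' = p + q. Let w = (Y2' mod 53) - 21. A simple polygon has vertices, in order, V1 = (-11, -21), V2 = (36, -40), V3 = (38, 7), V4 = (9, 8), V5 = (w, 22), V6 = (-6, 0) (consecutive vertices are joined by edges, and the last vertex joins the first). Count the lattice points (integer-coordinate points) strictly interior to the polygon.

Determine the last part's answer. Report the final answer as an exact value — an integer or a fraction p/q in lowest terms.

1893

Part I: T(2) = 1*(47) + 2*(1) = 49; iterating: T(2)=49, T(3)=143, T(4)=241, T(5)=527, T(6)=1009, T(7)=2063, T(8)=4081; answer 4081
Part II: Y1 = 4081; c = 3; total draws C(8,5) = 56; favorable C(5,5) = 1; P = 1/56; answer 1/56
Part III: Y2 = 1/56; threaded value p + q = 57; w = -17; cross terms: (-11*-40 - 36*-21)=1196, (36*7 - 38*-40)=1772, (38*8 - 9*7)=241, (9*22 - -17*8)=334, (-17*0 - -6*22)=132, (-6*-21 - -11*0)=126; twice the area = |3801| = 3801; area = 3801/2; boundary points = 1 + 1 + 1 + 2 + 11 + 1 = 17; strictly interior points = area - boundary/2 + 1 = 1893; answer 1893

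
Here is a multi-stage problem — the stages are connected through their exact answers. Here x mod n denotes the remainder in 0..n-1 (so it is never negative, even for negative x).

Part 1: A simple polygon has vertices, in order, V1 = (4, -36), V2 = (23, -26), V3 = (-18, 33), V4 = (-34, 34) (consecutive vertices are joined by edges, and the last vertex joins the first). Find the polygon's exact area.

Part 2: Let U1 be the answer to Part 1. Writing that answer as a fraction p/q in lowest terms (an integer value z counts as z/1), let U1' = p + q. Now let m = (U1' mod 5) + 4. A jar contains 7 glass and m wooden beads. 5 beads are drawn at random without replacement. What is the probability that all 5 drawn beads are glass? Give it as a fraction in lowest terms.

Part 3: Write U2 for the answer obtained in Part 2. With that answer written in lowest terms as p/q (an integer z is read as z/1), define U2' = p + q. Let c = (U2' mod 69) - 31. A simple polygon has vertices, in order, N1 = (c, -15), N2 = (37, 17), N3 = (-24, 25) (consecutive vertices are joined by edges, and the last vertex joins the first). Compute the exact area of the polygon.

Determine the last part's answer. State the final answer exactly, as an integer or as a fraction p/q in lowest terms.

Part 1: cross terms: (4*-26 - 23*-36)=724, (23*33 - -18*-26)=291, (-18*34 - -34*33)=510, (-34*-36 - 4*34)=1088; twice the area = |2613| = 2613; area = 2613/2; answer 2613/2
Part 2: U1 = 2613/2; threaded value p + q = 2615; m = 4; total draws C(11,5) = 462; favorable C(7,5) = 21; P = 1/22; answer 1/22
Part 3: U2 = 1/22; threaded value p + q = 23; c = -8; cross terms: (-8*17 - 37*-15)=419, (37*25 - -24*17)=1333, (-24*-15 - -8*25)=560; twice the area = |2312| = 2312; area = 1156; answer 1156

1156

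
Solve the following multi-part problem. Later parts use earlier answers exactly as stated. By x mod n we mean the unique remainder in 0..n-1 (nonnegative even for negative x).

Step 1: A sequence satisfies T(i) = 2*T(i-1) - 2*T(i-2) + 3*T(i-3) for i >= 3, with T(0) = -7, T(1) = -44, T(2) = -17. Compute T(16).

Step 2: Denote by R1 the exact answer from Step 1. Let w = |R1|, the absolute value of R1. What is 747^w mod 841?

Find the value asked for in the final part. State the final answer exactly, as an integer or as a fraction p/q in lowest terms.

Step 1: T(3) = 2*(-17) - 2*(-44) + 3*(-7) = 33; iterating: T(3)=33, T(4)=-32, T(5)=-181, T(6)=-199, T(7)=-132, T(8)=-409, T(9)=-1151, T(10)=-1880, T(11)=-2685, T(12)=-5063, T(13)=-10396, T(14)=-18721, T(15)=-31839, T(16)=-57424; answer -57424
Step 2: R1 = -57424; w = 57424; squarings mod 841: 747^1=747, 747^2=426, 747^4=661, 747^8=442, 747^16=252, 747^32=429, 747^64=703, 747^128=542, 747^256=255, 747^512=268, 747^1024=339, 747^2048=545, 747^4096=152, 747^8192=397, 747^16384=342, 747^32768=65; 747^57424 = 747^16 * 747^64 * 747^8192 * 747^16384 * 747^32768 = 430 (mod 841); answer 430

430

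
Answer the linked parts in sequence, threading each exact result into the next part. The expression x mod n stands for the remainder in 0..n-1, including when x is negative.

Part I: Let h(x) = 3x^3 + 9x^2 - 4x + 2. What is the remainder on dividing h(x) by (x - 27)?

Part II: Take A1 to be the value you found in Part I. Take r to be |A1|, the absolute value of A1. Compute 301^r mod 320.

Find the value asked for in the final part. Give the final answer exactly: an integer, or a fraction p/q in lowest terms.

Part I: remainder = value at the root: 3*(27)^3 + 9*(27)^2 - 4*(27)^1 + 2 = (59049) + (6561) + (-108) + (2) = 65504; answer 65504
Part II: A1 = 65504; r = 65504; squarings mod 320: 301^1=301, 301^2=41, 301^4=81, 301^8=161, 301^16=1, 301^32=1, 301^64=1, 301^128=1, 301^256=1, 301^512=1, 301^1024=1, 301^2048=1, 301^4096=1, 301^8192=1, 301^16384=1, 301^32768=1; 301^65504 = 301^32 * 301^64 * 301^128 * 301^256 * 301^512 * 301^1024 * 301^2048 * 301^4096 * 301^8192 * 301^16384 * 301^32768 = 1 (mod 320); answer 1

1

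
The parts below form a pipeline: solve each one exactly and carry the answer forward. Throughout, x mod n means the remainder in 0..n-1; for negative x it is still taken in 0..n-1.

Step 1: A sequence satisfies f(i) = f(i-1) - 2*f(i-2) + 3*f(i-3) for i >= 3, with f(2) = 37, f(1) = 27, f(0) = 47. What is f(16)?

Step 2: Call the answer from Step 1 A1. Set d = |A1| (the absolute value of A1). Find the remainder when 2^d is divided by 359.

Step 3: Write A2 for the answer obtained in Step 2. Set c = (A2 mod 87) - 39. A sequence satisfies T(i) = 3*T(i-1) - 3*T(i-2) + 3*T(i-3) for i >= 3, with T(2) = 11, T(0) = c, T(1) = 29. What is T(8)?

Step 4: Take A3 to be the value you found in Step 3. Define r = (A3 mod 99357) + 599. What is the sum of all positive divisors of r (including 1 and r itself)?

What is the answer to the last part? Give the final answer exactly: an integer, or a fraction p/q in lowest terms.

3816

Step 1: f(3) = 1*(37) - 2*(27) + 3*(47) = 124; iterating: f(3)=124, f(4)=131, f(5)=-6, f(6)=104, f(7)=509, f(8)=283, f(9)=-423, f(10)=538, f(11)=2233, f(12)=-112, f(13)=-2964, f(14)=3959, f(15)=9551, f(16)=-7259; answer -7259
Step 2: A1 = -7259; d = 7259; squarings mod 359: 2^1=2, 2^2=4, 2^4=16, 2^8=256, 2^16=198, 2^32=73, 2^64=303, 2^128=264, 2^256=50, 2^512=346, 2^1024=169, 2^2048=200, 2^4096=151; 2^7259 = 2^1 * 2^2 * 2^8 * 2^16 * 2^64 * 2^1024 * 2^2048 * 2^4096 = 324 (mod 359); answer 324
Step 3: A2 = 324; c = 24; T(3) = 3*(11) - 3*(29) + 3*(24) = 18; iterating: T(3)=18, T(4)=108, T(5)=303, T(6)=639, T(7)=1332, T(8)=2988; answer 2988
Step 4: A3 = 2988; r = 3587; 3587 = 17 * 211; sigma = (1 + 17) * (1 + 211) = 18 * 212 = 3816; answer 3816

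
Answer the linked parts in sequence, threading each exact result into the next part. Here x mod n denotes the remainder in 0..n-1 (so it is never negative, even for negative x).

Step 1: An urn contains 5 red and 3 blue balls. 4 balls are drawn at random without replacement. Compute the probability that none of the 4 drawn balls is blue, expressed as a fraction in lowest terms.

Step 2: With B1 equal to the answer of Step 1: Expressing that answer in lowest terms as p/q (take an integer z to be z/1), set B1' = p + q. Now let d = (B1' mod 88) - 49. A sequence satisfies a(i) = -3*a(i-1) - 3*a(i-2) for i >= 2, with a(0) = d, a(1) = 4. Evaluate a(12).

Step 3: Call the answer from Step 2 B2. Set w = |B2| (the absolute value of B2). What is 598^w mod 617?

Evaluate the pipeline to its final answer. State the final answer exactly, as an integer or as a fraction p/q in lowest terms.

284

Step 1: total draws C(8,4) = 70; favorable C(5,4) = 5; P = 1/14; answer 1/14
Step 2: B1 = 1/14; threaded value p + q = 15; d = -34; a(2) = -3*(4) - 3*(-34) = 90; iterating: a(2)=90, a(3)=-282, a(4)=576, a(5)=-882, a(6)=918, a(7)=-108, a(8)=-2430, a(9)=7614, a(10)=-15552, a(11)=23814, a(12)=-24786; answer -24786
Step 3: B2 = -24786; w = 24786; squarings mod 617: 598^1=598, 598^2=361, 598^4=134, 598^8=63, 598^16=267, 598^32=334, 598^64=496, 598^128=450, 598^256=124, 598^512=568, 598^1024=550, 598^2048=170, 598^4096=518, 598^8192=546, 598^16384=105; 598^24786 = 598^2 * 598^16 * 598^64 * 598^128 * 598^8192 * 598^16384 = 284 (mod 617); answer 284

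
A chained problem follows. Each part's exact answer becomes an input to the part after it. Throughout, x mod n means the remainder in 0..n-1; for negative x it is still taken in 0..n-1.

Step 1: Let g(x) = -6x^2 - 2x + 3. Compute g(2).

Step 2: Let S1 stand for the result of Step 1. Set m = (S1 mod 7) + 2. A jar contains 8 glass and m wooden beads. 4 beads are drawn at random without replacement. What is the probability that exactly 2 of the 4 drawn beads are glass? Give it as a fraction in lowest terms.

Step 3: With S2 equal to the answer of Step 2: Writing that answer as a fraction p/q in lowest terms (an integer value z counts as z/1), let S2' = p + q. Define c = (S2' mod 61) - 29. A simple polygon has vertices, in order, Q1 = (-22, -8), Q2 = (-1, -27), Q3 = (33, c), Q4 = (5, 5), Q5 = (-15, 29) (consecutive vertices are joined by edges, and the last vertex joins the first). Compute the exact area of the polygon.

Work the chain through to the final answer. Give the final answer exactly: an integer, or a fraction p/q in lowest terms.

1349

Step 1: -6*(2)^2 - 2*(2)^1 + 3 = (-24) + (-4) + (3) = -25; answer -25
Step 2: S1 = -25; m = 5; total draws C(13,4) = 715; favorable C(8,2)*C(5,2) = 280; P = 56/143; answer 56/143
Step 3: S2 = 56/143; threaded value p + q = 199; c = -13; cross terms: (-22*-27 - -1*-8)=586, (-1*-13 - 33*-27)=904, (33*5 - 5*-13)=230, (5*29 - -15*5)=220, (-15*-8 - -22*29)=758; twice the area = |2698| = 2698; area = 1349; answer 1349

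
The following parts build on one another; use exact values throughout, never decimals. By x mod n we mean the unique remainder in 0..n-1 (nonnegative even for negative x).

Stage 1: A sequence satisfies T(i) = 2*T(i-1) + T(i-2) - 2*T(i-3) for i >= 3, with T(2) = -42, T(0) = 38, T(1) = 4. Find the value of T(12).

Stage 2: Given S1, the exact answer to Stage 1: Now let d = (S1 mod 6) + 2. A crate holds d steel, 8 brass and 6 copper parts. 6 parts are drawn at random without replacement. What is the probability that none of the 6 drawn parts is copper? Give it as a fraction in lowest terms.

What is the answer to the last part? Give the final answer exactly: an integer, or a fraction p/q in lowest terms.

11/221

Stage 1: T(3) = 2*(-42) + 1*(4) - 2*(38) = -156; iterating: T(3)=-156, T(4)=-362, T(5)=-796, T(6)=-1642, T(7)=-3356, T(8)=-6762, T(9)=-13596, T(10)=-27242, T(11)=-54556, T(12)=-109162; answer -109162
Stage 2: S1 = -109162; d = 4; total draws C(18,6) = 18564; favorable C(12,6) = 924; P = 11/221; answer 11/221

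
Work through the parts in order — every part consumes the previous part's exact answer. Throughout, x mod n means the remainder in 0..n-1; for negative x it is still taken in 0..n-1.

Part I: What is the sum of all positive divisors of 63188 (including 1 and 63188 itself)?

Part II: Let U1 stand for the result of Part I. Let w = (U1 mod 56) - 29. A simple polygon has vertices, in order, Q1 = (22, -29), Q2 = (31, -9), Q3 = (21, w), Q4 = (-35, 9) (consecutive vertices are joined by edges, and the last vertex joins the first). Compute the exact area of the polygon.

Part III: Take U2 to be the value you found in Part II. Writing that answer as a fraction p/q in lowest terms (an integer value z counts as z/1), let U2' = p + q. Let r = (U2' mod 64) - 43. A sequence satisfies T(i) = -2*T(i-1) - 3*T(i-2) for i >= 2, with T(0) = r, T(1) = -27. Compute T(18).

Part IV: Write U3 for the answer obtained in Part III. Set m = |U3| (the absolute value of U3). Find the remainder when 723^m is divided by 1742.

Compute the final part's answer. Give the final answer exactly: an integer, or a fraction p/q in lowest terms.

343

Part I: 63188 = 2^2 * 15797; sigma = (1 + 2 + 4) * (1 + 15797) = 7 * 15798 = 110586; answer 110586
Part II: U1 = 110586; w = 13; cross terms: (22*-9 - 31*-29)=701, (31*13 - 21*-9)=592, (21*9 - -35*13)=644, (-35*-29 - 22*9)=817; twice the area = |2754| = 2754; area = 1377; answer 1377
Part III: U2 = 1377; threaded value p + q = 1378; r = -9; T(2) = -2*(-27) - 3*(-9) = 81; iterating: T(2)=81, T(3)=-81, T(4)=-81, T(5)=405, T(6)=-567, T(7)=-81, T(8)=1863, T(9)=-3483, T(10)=1377, T(11)=7695, T(12)=-19521, T(13)=15957, T(14)=26649, T(15)=-101169, T(16)=122391, T(17)=58725, T(18)=-484623; answer -484623
Part IV: U3 = -484623; m = 484623; squarings mod 1742: 723^1=723, 723^2=129, 723^4=963, 723^8=625, 723^16=417, 723^32=1431, 723^64=911, 723^128=729, 723^256=131, 723^512=1483, 723^1024=885, 723^2048=1067, 723^4096=963, 723^8192=625, 723^16384=417, 723^32768=1431, 723^65536=911, 723^131072=729, 723^262144=131; 723^484623 = 723^1 * 723^2 * 723^4 * 723^8 * 723^256 * 723^1024 * 723^8192 * 723^16384 * 723^65536 * 723^131072 * 723^262144 = 343 (mod 1742); answer 343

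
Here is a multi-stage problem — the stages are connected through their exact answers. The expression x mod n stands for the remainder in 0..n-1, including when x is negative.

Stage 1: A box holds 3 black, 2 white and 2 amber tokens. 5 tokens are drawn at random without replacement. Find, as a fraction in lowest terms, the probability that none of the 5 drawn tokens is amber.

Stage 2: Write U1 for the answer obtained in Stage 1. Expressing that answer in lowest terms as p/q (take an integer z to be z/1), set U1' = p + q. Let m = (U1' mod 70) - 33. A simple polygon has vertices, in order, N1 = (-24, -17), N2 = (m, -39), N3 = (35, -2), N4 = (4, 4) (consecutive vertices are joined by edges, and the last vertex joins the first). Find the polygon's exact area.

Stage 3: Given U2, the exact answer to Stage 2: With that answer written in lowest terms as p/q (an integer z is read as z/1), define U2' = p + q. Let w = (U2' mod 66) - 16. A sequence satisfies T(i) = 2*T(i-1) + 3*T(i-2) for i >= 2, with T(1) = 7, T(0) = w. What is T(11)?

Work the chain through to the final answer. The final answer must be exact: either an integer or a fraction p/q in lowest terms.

1151443

Stage 1: total draws C(7,5) = 21; favorable C(5,5) = 1; P = 1/21; answer 1/21
Stage 2: U1 = 1/21; threaded value p + q = 22; m = -11; cross terms: (-24*-39 - -11*-17)=749, (-11*-2 - 35*-39)=1387, (35*4 - 4*-2)=148, (4*-17 - -24*4)=28; twice the area = |2312| = 2312; area = 1156; answer 1156
Stage 3: U2 = 1156; threaded value p + q = 1157; w = 19; T(2) = 2*(7) + 3*(19) = 71; iterating: T(2)=71, T(3)=163, T(4)=539, T(5)=1567, T(6)=4751, T(7)=14203, T(8)=42659, T(9)=127927, T(10)=383831, T(11)=1151443; answer 1151443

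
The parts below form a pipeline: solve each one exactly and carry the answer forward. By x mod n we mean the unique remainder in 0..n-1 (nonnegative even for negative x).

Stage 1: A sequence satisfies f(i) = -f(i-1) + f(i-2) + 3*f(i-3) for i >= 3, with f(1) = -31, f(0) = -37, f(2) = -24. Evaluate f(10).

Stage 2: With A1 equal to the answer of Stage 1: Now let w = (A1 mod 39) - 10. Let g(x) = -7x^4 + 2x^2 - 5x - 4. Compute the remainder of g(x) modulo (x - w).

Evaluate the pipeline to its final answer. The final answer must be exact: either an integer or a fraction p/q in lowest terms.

Stage 1: f(3) = -1*(-24) + 1*(-31) + 3*(-37) = -118; iterating: f(3)=-118, f(4)=1, f(5)=-191, f(6)=-162, f(7)=-26, f(8)=-709, f(9)=197, f(10)=-984; answer -984
Stage 2: A1 = -984; w = 20; remainder = value at the root: -7*(20)^4 + 2*(20)^2 - 5*(20)^1 - 4 = (-1120000) + (800) + (-100) + (-4) = -1119304; answer -1119304

-1119304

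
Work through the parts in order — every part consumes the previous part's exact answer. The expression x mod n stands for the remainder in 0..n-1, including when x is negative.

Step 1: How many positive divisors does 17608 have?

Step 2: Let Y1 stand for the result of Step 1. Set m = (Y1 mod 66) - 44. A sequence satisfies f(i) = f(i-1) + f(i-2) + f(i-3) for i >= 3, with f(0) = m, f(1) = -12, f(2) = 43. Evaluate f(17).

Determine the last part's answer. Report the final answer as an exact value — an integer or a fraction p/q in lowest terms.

Step 1: 17608 = 2^3 * 31 * 71; number of divisors = (3+1) * (1+1) * (1+1) = 16; answer 16
Step 2: Y1 = 16; m = -28; f(3) = 1*(43) + 1*(-12) + 1*(-28) = 3; iterating: f(3)=3, f(4)=34, f(5)=80, f(6)=117, f(7)=231, f(8)=428, f(9)=776, f(10)=1435, f(11)=2639, f(12)=4850, f(13)=8924, f(14)=16413, f(15)=30187, f(16)=55524, f(17)=102124; answer 102124

102124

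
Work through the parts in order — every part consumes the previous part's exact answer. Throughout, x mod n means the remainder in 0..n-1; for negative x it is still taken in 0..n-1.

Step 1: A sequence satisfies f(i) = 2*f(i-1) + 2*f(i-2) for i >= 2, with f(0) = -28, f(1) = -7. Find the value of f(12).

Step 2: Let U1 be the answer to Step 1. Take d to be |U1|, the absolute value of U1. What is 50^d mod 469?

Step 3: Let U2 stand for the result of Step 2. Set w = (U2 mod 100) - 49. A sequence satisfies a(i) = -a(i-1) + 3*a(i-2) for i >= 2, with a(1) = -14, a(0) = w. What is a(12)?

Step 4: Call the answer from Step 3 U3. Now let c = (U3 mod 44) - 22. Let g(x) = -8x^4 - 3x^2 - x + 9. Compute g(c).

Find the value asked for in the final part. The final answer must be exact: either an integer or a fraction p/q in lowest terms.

Step 1: f(2) = 2*(-7) + 2*(-28) = -70; iterating: f(2)=-70, f(3)=-154, f(4)=-448, f(5)=-1204, f(6)=-3304, f(7)=-9016, f(8)=-24640, f(9)=-67312, f(10)=-183904, f(11)=-502432, f(12)=-1372672; answer -1372672
Step 2: U1 = -1372672; d = 1372672; squarings mod 469: 50^1=50, 50^2=155, 50^4=106, 50^8=449, 50^16=400, 50^32=71, 50^64=351, 50^128=323, 50^256=211, 50^512=435, 50^1024=218, 50^2048=155, 50^4096=106, 50^8192=449, 50^16384=400, 50^32768=71, 50^65536=351, 50^131072=323, 50^262144=211, 50^524288=435, 50^1048576=218; 50^1372672 = 50^512 * 50^4096 * 50^8192 * 50^16384 * 50^32768 * 50^262144 * 50^1048576 = 106 (mod 469); answer 106
Step 3: U2 = 106; w = -43; a(2) = -1*(-14) + 3*(-43) = -115; iterating: a(2)=-115, a(3)=73, a(4)=-418, a(5)=637, a(6)=-1891, a(7)=3802, a(8)=-9475, a(9)=20881, a(10)=-49306, a(11)=111949, a(12)=-259867; answer -259867
Step 4: U3 = -259867; c = 19; -8*(19)^4 - 3*(19)^2 - 1*(19)^1 + 9 = (-1042568) + (-1083) + (-19) + (9) = -1043661; answer -1043661

-1043661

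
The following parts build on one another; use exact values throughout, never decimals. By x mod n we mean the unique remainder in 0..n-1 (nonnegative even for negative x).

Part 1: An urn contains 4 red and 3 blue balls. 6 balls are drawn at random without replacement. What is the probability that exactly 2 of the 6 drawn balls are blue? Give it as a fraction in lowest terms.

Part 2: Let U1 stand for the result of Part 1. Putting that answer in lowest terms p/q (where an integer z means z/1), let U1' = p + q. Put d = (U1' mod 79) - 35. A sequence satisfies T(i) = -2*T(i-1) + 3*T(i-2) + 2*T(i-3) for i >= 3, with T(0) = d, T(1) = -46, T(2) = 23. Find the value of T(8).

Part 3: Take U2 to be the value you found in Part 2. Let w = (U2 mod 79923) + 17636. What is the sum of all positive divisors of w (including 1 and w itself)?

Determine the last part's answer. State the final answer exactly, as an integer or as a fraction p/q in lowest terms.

54288

Part 1: total draws C(7,6) = 7; favorable C(3,2)*C(4,4) = 3; P = 3/7; answer 3/7
Part 2: U1 = 3/7; threaded value p + q = 10; d = -25; T(3) = -2*(23) + 3*(-46) + 2*(-25) = -234; iterating: T(3)=-234, T(4)=445, T(5)=-1546, T(6)=3959, T(7)=-11666, T(8)=32117; answer 32117
Part 3: U2 = 32117; w = 49753; 49753 = 11 * 4523; sigma = (1 + 11) * (1 + 4523) = 12 * 4524 = 54288; answer 54288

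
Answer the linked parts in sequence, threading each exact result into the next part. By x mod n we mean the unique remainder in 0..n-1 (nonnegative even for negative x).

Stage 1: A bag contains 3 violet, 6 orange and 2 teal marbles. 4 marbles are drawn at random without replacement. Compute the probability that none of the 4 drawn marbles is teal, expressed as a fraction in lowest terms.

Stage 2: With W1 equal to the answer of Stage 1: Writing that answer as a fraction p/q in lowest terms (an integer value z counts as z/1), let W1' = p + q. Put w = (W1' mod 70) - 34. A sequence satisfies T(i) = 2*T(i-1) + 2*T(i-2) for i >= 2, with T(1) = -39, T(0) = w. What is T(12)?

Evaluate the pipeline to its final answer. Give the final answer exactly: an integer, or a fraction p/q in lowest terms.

-2970112

Stage 1: total draws C(11,4) = 330; favorable C(9,4) = 126; P = 21/55; answer 21/55
Stage 2: W1 = 21/55; threaded value p + q = 76; w = -28; T(2) = 2*(-39) + 2*(-28) = -134; iterating: T(2)=-134, T(3)=-346, T(4)=-960, T(5)=-2612, T(6)=-7144, T(7)=-19512, T(8)=-53312, T(9)=-145648, T(10)=-397920, T(11)=-1087136, T(12)=-2970112; answer -2970112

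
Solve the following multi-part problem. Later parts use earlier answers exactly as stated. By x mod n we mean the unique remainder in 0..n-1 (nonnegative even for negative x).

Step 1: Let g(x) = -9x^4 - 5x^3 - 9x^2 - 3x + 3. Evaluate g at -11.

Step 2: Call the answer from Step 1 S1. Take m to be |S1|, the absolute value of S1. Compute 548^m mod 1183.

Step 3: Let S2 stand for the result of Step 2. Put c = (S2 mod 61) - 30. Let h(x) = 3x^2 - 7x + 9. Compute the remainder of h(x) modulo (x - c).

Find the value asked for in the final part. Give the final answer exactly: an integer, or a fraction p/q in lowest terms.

665

Step 1: -9*(-11)^4 - 5*(-11)^3 - 9*(-11)^2 - 3*(-11)^1 + 3 = (-131769) + (6655) + (-1089) + (33) + (3) = -126167; answer -126167
Step 2: S1 = -126167; m = 126167; squarings mod 1183: 548^1=548, 548^2=1005, 548^4=926, 548^8=984, 548^16=562, 548^32=1166, 548^64=289, 548^128=711, 548^256=380, 548^512=74, 548^1024=744, 548^2048=1075, 548^4096=1017, 548^8192=347, 548^16384=926, 548^32768=984, 548^65536=562; 548^126167 = 548^1 * 548^2 * 548^4 * 548^16 * 548^64 * 548^128 * 548^1024 * 548^2048 * 548^8192 * 548^16384 * 548^32768 * 548^65536 = 46 (mod 1183); answer 46
Step 3: S2 = 46; c = 16; remainder = value at the root: 3*(16)^2 - 7*(16)^1 + 9 = (768) + (-112) + (9) = 665; answer 665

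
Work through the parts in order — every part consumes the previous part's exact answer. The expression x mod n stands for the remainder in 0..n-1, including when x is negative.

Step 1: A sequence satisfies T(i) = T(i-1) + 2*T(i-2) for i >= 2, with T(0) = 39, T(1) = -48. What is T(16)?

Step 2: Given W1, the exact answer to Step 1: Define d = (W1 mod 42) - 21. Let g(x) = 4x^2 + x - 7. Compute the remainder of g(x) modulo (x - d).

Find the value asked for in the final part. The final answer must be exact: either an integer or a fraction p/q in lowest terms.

908

Step 1: T(2) = 1*(-48) + 2*(39) = 30; iterating: T(2)=30, T(3)=-66, T(4)=-6, T(5)=-138, T(6)=-150, T(7)=-426, T(8)=-726, T(9)=-1578, T(10)=-3030, T(11)=-6186, T(12)=-12246, T(13)=-24618, T(14)=-49110, T(15)=-98346, T(16)=-196566; answer -196566
Step 2: W1 = -196566; d = 15; remainder = value at the root: 4*(15)^2 + 1*(15)^1 - 7 = (900) + (15) + (-7) = 908; answer 908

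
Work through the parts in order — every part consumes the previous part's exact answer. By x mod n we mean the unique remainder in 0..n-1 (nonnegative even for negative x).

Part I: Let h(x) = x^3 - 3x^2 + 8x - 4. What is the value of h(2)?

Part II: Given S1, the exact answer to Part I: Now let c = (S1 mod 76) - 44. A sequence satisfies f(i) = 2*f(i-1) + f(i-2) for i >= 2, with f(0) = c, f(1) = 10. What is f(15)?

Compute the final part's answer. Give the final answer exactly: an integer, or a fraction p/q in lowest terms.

Part I: 1*(2)^3 - 3*(2)^2 + 8*(2)^1 - 4 = (8) + (-12) + (16) + (-4) = 8; answer 8
Part II: S1 = 8; c = -36; f(2) = 2*(10) + 1*(-36) = -16; iterating: f(2)=-16, f(3)=-22, f(4)=-60, f(5)=-142, f(6)=-344, f(7)=-830, f(8)=-2004, f(9)=-4838, f(10)=-11680, f(11)=-28198, f(12)=-68076, f(13)=-164350, f(14)=-396776, f(15)=-957902; answer -957902

-957902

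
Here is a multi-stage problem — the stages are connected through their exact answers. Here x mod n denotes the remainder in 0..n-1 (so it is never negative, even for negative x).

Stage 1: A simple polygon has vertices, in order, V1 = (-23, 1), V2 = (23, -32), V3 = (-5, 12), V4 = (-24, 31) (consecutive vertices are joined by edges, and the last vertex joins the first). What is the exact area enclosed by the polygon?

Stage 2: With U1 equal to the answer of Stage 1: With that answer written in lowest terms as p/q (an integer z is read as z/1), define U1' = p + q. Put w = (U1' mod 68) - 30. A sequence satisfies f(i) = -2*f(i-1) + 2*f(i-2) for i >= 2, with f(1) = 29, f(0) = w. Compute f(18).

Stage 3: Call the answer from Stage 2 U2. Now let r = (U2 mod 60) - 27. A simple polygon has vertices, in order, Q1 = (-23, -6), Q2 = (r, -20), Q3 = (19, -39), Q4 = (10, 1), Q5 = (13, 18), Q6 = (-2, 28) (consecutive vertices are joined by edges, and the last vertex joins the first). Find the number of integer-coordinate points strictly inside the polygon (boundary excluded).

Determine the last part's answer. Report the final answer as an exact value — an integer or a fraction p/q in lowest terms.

Stage 1: cross terms: (-23*-32 - 23*1)=713, (23*12 - -5*-32)=116, (-5*31 - -24*12)=133, (-24*1 - -23*31)=689; twice the area = |1651| = 1651; area = 1651/2; answer 1651/2
Stage 2: U1 = 1651/2; threaded value p + q = 1653; w = -9; f(2) = -2*(29) + 2*(-9) = -76; iterating: f(2)=-76, f(3)=210, f(4)=-572, f(5)=1564, f(6)=-4272, f(7)=11672, f(8)=-31888, f(9)=87120, f(10)=-238016, f(11)=650272, f(12)=-1776576, f(13)=4853696, f(14)=-13260544, f(15)=36228480, f(16)=-98978048, f(17)=270413056, f(18)=-738782208; answer -738782208
Stage 3: U2 = -738782208; r = -15; cross terms: (-23*-20 - -15*-6)=370, (-15*-39 - 19*-20)=965, (19*1 - 10*-39)=409, (10*18 - 13*1)=167, (13*28 - -2*18)=400, (-2*-6 - -23*28)=656; twice the area = |2967| = 2967; area = 2967/2; boundary points = 2 + 1 + 1 + 1 + 5 + 1 = 11; strictly interior points = area - boundary/2 + 1 = 1479; answer 1479

1479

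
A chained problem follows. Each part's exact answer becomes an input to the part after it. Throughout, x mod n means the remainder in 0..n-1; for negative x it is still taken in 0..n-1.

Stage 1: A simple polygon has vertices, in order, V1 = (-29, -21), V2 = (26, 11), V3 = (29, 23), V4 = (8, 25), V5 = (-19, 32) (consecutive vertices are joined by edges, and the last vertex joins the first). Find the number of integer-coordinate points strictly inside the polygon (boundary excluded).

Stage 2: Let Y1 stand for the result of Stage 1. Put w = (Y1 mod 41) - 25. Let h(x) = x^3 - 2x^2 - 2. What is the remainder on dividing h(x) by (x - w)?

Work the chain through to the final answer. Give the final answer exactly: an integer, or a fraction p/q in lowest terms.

382

Stage 1: cross terms: (-29*11 - 26*-21)=227, (26*23 - 29*11)=279, (29*25 - 8*23)=541, (8*32 - -19*25)=731, (-19*-21 - -29*32)=1327; twice the area = |3105| = 3105; area = 3105/2; boundary points = 1 + 3 + 1 + 1 + 1 = 7; strictly interior points = area - boundary/2 + 1 = 1550; answer 1550
Stage 2: Y1 = 1550; w = 8; remainder = value at the root: 1*(8)^3 - 2*(8)^2 - 2 = (512) + (-128) + (-2) = 382; answer 382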